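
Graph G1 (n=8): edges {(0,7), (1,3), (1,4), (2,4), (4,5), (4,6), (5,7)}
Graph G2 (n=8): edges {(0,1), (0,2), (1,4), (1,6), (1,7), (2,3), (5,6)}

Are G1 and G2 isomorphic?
Yes, isomorphic

The graphs are isomorphic.
One valid mapping φ: V(G1) → V(G2): 0→3, 1→6, 2→7, 3→5, 4→1, 5→0, 6→4, 7→2

Verify φ preserves adjacency — for each edge of G1, its image is an edge of G2:
  (0,7) → (φ(0),φ(7)) = (2,3) ∈ E(G2) ✓
  (1,3) → (φ(1),φ(3)) = (5,6) ∈ E(G2) ✓
  (1,4) → (φ(1),φ(4)) = (1,6) ∈ E(G2) ✓
  (2,4) → (φ(2),φ(4)) = (1,7) ∈ E(G2) ✓
  (4,5) → (φ(4),φ(5)) = (0,1) ∈ E(G2) ✓
  (4,6) → (φ(4),φ(6)) = (1,4) ∈ E(G2) ✓
  (5,7) → (φ(5),φ(7)) = (0,2) ∈ E(G2) ✓
All 7 edges of G1 map to edges of G2, and |E(G1)| = |E(G2)| = 7, so φ is a bijection on edges as well as vertices. Hence G1 ≅ G2.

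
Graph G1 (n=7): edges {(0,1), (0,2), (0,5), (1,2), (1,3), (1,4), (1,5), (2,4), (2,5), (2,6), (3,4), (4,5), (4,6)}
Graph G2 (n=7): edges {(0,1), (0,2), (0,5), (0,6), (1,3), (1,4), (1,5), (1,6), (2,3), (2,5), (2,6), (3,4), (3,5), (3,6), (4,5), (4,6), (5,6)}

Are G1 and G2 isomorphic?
No, not isomorphic

The graphs are NOT isomorphic.

Counting triangles (3-cliques): G1 has 9, G2 has 18.
Triangle count is an isomorphism invariant, so differing triangle counts rule out isomorphism.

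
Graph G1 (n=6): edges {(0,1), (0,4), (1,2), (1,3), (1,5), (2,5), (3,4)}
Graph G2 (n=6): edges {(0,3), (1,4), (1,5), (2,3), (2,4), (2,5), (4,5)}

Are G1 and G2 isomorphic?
No, not isomorphic

The graphs are NOT isomorphic.

Degrees in G1: deg(0)=2, deg(1)=4, deg(2)=2, deg(3)=2, deg(4)=2, deg(5)=2.
Sorted degree sequence of G1: [4, 2, 2, 2, 2, 2].
Degrees in G2: deg(0)=1, deg(1)=2, deg(2)=3, deg(3)=2, deg(4)=3, deg(5)=3.
Sorted degree sequence of G2: [3, 3, 3, 2, 2, 1].
The (sorted) degree sequence is an isomorphism invariant, so since G1 and G2 have different degree sequences they cannot be isomorphic.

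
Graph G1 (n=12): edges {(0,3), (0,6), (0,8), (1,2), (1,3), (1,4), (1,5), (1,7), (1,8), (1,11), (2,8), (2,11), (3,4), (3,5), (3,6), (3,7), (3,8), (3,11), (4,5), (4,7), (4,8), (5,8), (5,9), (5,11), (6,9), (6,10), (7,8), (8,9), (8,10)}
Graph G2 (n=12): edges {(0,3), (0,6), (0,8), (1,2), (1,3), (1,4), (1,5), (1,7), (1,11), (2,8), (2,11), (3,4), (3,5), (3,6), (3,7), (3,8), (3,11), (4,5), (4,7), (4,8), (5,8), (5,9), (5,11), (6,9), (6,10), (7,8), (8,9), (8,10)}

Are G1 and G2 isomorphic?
No, not isomorphic

The graphs are NOT isomorphic.

Counting edges: G1 has 29 edge(s); G2 has 28 edge(s).
Edge count is an isomorphism invariant (a bijection on vertices induces a bijection on edges), so differing edge counts rule out isomorphism.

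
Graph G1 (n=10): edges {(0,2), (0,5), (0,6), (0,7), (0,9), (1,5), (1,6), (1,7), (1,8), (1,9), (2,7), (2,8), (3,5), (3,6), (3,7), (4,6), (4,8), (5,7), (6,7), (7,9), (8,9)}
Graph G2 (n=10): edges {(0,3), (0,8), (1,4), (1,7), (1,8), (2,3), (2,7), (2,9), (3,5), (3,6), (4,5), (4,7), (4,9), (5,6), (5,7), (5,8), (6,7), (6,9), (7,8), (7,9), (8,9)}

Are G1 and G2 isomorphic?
Yes, isomorphic

The graphs are isomorphic.
One valid mapping φ: V(G1) → V(G2): 0→9, 1→5, 2→2, 3→1, 4→0, 5→4, 6→8, 7→7, 8→3, 9→6

Verify φ preserves adjacency — for each edge of G1, its image is an edge of G2:
  (0,2) → (φ(0),φ(2)) = (2,9) ∈ E(G2) ✓
  (0,5) → (φ(0),φ(5)) = (4,9) ∈ E(G2) ✓
  (0,6) → (φ(0),φ(6)) = (8,9) ∈ E(G2) ✓
  (0,7) → (φ(0),φ(7)) = (7,9) ∈ E(G2) ✓
  (0,9) → (φ(0),φ(9)) = (6,9) ∈ E(G2) ✓
  (1,5) → (φ(1),φ(5)) = (4,5) ∈ E(G2) ✓
  (1,6) → (φ(1),φ(6)) = (5,8) ∈ E(G2) ✓
  (1,7) → (φ(1),φ(7)) = (5,7) ∈ E(G2) ✓
  (1,8) → (φ(1),φ(8)) = (3,5) ∈ E(G2) ✓
  (1,9) → (φ(1),φ(9)) = (5,6) ∈ E(G2) ✓
  (2,7) → (φ(2),φ(7)) = (2,7) ∈ E(G2) ✓
  (2,8) → (φ(2),φ(8)) = (2,3) ∈ E(G2) ✓
  (3,5) → (φ(3),φ(5)) = (1,4) ∈ E(G2) ✓
  (3,6) → (φ(3),φ(6)) = (1,8) ∈ E(G2) ✓
  (3,7) → (φ(3),φ(7)) = (1,7) ∈ E(G2) ✓
  (4,6) → (φ(4),φ(6)) = (0,8) ∈ E(G2) ✓
  (4,8) → (φ(4),φ(8)) = (0,3) ∈ E(G2) ✓
  (5,7) → (φ(5),φ(7)) = (4,7) ∈ E(G2) ✓
  (6,7) → (φ(6),φ(7)) = (7,8) ∈ E(G2) ✓
  (7,9) → (φ(7),φ(9)) = (6,7) ∈ E(G2) ✓
  (8,9) → (φ(8),φ(9)) = (3,6) ∈ E(G2) ✓
All 21 edges of G1 map to edges of G2, and |E(G1)| = |E(G2)| = 21, so φ is a bijection on edges as well as vertices. Hence G1 ≅ G2.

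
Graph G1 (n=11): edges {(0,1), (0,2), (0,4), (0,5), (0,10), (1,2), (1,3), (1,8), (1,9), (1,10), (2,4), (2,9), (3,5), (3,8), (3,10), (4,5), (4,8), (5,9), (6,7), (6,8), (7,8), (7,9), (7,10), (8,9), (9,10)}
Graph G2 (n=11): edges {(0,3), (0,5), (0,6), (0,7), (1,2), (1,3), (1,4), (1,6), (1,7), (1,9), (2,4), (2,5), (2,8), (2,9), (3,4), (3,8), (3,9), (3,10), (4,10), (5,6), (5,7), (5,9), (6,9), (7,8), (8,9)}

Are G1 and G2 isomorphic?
Yes, isomorphic

The graphs are isomorphic.
One valid mapping φ: V(G1) → V(G2): 0→5, 1→9, 2→6, 3→8, 4→0, 5→7, 6→10, 7→4, 8→3, 9→1, 10→2

Verify φ preserves adjacency — for each edge of G1, its image is an edge of G2:
  (0,1) → (φ(0),φ(1)) = (5,9) ∈ E(G2) ✓
  (0,2) → (φ(0),φ(2)) = (5,6) ∈ E(G2) ✓
  (0,4) → (φ(0),φ(4)) = (0,5) ∈ E(G2) ✓
  (0,5) → (φ(0),φ(5)) = (5,7) ∈ E(G2) ✓
  (0,10) → (φ(0),φ(10)) = (2,5) ∈ E(G2) ✓
  (1,2) → (φ(1),φ(2)) = (6,9) ∈ E(G2) ✓
  (1,3) → (φ(1),φ(3)) = (8,9) ∈ E(G2) ✓
  (1,8) → (φ(1),φ(8)) = (3,9) ∈ E(G2) ✓
  (1,9) → (φ(1),φ(9)) = (1,9) ∈ E(G2) ✓
  (1,10) → (φ(1),φ(10)) = (2,9) ∈ E(G2) ✓
  (2,4) → (φ(2),φ(4)) = (0,6) ∈ E(G2) ✓
  (2,9) → (φ(2),φ(9)) = (1,6) ∈ E(G2) ✓
  (3,5) → (φ(3),φ(5)) = (7,8) ∈ E(G2) ✓
  (3,8) → (φ(3),φ(8)) = (3,8) ∈ E(G2) ✓
  (3,10) → (φ(3),φ(10)) = (2,8) ∈ E(G2) ✓
  (4,5) → (φ(4),φ(5)) = (0,7) ∈ E(G2) ✓
  (4,8) → (φ(4),φ(8)) = (0,3) ∈ E(G2) ✓
  (5,9) → (φ(5),φ(9)) = (1,7) ∈ E(G2) ✓
  (6,7) → (φ(6),φ(7)) = (4,10) ∈ E(G2) ✓
  (6,8) → (φ(6),φ(8)) = (3,10) ∈ E(G2) ✓
  (7,8) → (φ(7),φ(8)) = (3,4) ∈ E(G2) ✓
  (7,9) → (φ(7),φ(9)) = (1,4) ∈ E(G2) ✓
  (7,10) → (φ(7),φ(10)) = (2,4) ∈ E(G2) ✓
  (8,9) → (φ(8),φ(9)) = (1,3) ∈ E(G2) ✓
  (9,10) → (φ(9),φ(10)) = (1,2) ∈ E(G2) ✓
All 25 edges of G1 map to edges of G2, and |E(G1)| = |E(G2)| = 25, so φ is a bijection on edges as well as vertices. Hence G1 ≅ G2.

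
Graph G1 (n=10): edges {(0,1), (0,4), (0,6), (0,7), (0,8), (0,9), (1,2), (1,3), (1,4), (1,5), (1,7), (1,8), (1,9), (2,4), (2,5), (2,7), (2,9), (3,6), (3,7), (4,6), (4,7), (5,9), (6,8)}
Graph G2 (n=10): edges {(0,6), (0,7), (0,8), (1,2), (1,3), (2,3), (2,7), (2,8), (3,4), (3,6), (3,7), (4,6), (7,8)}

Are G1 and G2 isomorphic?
No, not isomorphic

The graphs are NOT isomorphic.

Connected components of G1: 1 component(s) with vertex sets [[0, 1, 2, 3, 4, 5, 6, 7, 8, 9]], sizes [10].
Connected components of G2: 3 component(s) with vertex sets [[5], [9], [0, 1, 2, 3, 4, 6, 7, 8]], sizes [1, 1, 8].
The number of connected components (and the multiset of component sizes) is an isomorphism invariant — an isomorphism maps each component of G1 bijectively onto a component of G2. Since G1 has 1 component(s) and G2 has 3, they cannot be isomorphic.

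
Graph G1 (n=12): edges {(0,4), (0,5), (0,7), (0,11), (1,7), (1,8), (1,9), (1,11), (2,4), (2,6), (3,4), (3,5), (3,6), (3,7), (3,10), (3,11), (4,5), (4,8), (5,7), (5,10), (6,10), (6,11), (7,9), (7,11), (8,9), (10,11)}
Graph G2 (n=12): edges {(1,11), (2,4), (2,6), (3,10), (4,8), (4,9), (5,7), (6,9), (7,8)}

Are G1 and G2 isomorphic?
No, not isomorphic

The graphs are NOT isomorphic.

Connected components of G1: 1 component(s) with vertex sets [[0, 1, 2, 3, 4, 5, 6, 7, 8, 9, 10, 11]], sizes [12].
Connected components of G2: 4 component(s) with vertex sets [[0], [1, 11], [3, 10], [2, 4, 5, 6, 7, 8, 9]], sizes [1, 2, 2, 7].
The number of connected components (and the multiset of component sizes) is an isomorphism invariant — an isomorphism maps each component of G1 bijectively onto a component of G2. Since G1 has 1 component(s) and G2 has 4, they cannot be isomorphic.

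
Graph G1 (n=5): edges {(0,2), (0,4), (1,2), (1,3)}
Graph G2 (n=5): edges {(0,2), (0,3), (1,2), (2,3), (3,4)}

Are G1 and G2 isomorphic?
No, not isomorphic

The graphs are NOT isomorphic.

Degrees in G1: deg(0)=2, deg(1)=2, deg(2)=2, deg(3)=1, deg(4)=1.
Sorted degree sequence of G1: [2, 2, 2, 1, 1].
Degrees in G2: deg(0)=2, deg(1)=1, deg(2)=3, deg(3)=3, deg(4)=1.
Sorted degree sequence of G2: [3, 3, 2, 1, 1].
The (sorted) degree sequence is an isomorphism invariant, so since G1 and G2 have different degree sequences they cannot be isomorphic.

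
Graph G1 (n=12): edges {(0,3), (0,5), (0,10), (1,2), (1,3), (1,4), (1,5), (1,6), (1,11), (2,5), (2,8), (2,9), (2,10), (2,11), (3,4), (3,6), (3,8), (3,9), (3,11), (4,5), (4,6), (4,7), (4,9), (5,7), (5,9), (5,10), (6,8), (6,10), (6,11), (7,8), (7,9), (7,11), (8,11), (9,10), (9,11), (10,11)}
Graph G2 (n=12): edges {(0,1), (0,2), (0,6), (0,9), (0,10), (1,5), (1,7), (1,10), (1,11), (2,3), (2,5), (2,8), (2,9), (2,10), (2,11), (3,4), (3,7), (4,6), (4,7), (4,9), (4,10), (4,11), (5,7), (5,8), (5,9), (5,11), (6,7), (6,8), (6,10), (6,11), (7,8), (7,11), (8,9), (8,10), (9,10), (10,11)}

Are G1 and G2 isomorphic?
Yes, isomorphic

The graphs are isomorphic.
One valid mapping φ: V(G1) → V(G2): 0→3, 1→8, 2→6, 3→2, 4→5, 5→7, 6→9, 7→1, 8→0, 9→11, 10→4, 11→10

Verify φ preserves adjacency — for each edge of G1, its image is an edge of G2:
  (0,3) → (φ(0),φ(3)) = (2,3) ∈ E(G2) ✓
  (0,5) → (φ(0),φ(5)) = (3,7) ∈ E(G2) ✓
  (0,10) → (φ(0),φ(10)) = (3,4) ∈ E(G2) ✓
  (1,2) → (φ(1),φ(2)) = (6,8) ∈ E(G2) ✓
  (1,3) → (φ(1),φ(3)) = (2,8) ∈ E(G2) ✓
  (1,4) → (φ(1),φ(4)) = (5,8) ∈ E(G2) ✓
  (1,5) → (φ(1),φ(5)) = (7,8) ∈ E(G2) ✓
  (1,6) → (φ(1),φ(6)) = (8,9) ∈ E(G2) ✓
  (1,11) → (φ(1),φ(11)) = (8,10) ∈ E(G2) ✓
  (2,5) → (φ(2),φ(5)) = (6,7) ∈ E(G2) ✓
  (2,8) → (φ(2),φ(8)) = (0,6) ∈ E(G2) ✓
  (2,9) → (φ(2),φ(9)) = (6,11) ∈ E(G2) ✓
  (2,10) → (φ(2),φ(10)) = (4,6) ∈ E(G2) ✓
  (2,11) → (φ(2),φ(11)) = (6,10) ∈ E(G2) ✓
  (3,4) → (φ(3),φ(4)) = (2,5) ∈ E(G2) ✓
  (3,6) → (φ(3),φ(6)) = (2,9) ∈ E(G2) ✓
  (3,8) → (φ(3),φ(8)) = (0,2) ∈ E(G2) ✓
  (3,9) → (φ(3),φ(9)) = (2,11) ∈ E(G2) ✓
  (3,11) → (φ(3),φ(11)) = (2,10) ∈ E(G2) ✓
  (4,5) → (φ(4),φ(5)) = (5,7) ∈ E(G2) ✓
  (4,6) → (φ(4),φ(6)) = (5,9) ∈ E(G2) ✓
  (4,7) → (φ(4),φ(7)) = (1,5) ∈ E(G2) ✓
  (4,9) → (φ(4),φ(9)) = (5,11) ∈ E(G2) ✓
  (5,7) → (φ(5),φ(7)) = (1,7) ∈ E(G2) ✓
  (5,9) → (φ(5),φ(9)) = (7,11) ∈ E(G2) ✓
  (5,10) → (φ(5),φ(10)) = (4,7) ∈ E(G2) ✓
  (6,8) → (φ(6),φ(8)) = (0,9) ∈ E(G2) ✓
  (6,10) → (φ(6),φ(10)) = (4,9) ∈ E(G2) ✓
  (6,11) → (φ(6),φ(11)) = (9,10) ∈ E(G2) ✓
  (7,8) → (φ(7),φ(8)) = (0,1) ∈ E(G2) ✓
  (7,9) → (φ(7),φ(9)) = (1,11) ∈ E(G2) ✓
  (7,11) → (φ(7),φ(11)) = (1,10) ∈ E(G2) ✓
  (8,11) → (φ(8),φ(11)) = (0,10) ∈ E(G2) ✓
  (9,10) → (φ(9),φ(10)) = (4,11) ∈ E(G2) ✓
  (9,11) → (φ(9),φ(11)) = (10,11) ∈ E(G2) ✓
  (10,11) → (φ(10),φ(11)) = (4,10) ∈ E(G2) ✓
All 36 edges of G1 map to edges of G2, and |E(G1)| = |E(G2)| = 36, so φ is a bijection on edges as well as vertices. Hence G1 ≅ G2.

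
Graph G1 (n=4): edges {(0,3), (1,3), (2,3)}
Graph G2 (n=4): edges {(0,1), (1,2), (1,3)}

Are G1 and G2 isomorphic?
Yes, isomorphic

The graphs are isomorphic.
One valid mapping φ: V(G1) → V(G2): 0→3, 1→2, 2→0, 3→1

Verify φ preserves adjacency — for each edge of G1, its image is an edge of G2:
  (0,3) → (φ(0),φ(3)) = (1,3) ∈ E(G2) ✓
  (1,3) → (φ(1),φ(3)) = (1,2) ∈ E(G2) ✓
  (2,3) → (φ(2),φ(3)) = (0,1) ∈ E(G2) ✓
All 3 edges of G1 map to edges of G2, and |E(G1)| = |E(G2)| = 3, so φ is a bijection on edges as well as vertices. Hence G1 ≅ G2.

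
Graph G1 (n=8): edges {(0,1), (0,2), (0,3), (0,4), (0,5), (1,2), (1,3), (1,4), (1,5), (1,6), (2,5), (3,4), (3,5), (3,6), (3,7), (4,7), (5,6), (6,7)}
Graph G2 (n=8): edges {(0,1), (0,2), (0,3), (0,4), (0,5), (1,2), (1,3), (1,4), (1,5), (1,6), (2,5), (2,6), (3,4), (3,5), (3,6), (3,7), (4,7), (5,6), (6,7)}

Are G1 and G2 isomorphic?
No, not isomorphic

The graphs are NOT isomorphic.

Counting edges: G1 has 18 edge(s); G2 has 19 edge(s).
Edge count is an isomorphism invariant (a bijection on vertices induces a bijection on edges), so differing edge counts rule out isomorphism.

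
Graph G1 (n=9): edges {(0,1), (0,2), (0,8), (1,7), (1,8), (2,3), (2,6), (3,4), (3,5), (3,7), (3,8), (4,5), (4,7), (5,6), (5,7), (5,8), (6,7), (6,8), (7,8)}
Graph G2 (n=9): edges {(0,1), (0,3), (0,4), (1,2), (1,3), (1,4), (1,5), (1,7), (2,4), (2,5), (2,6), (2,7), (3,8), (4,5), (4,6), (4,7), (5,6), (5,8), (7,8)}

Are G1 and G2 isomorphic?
Yes, isomorphic

The graphs are isomorphic.
One valid mapping φ: V(G1) → V(G2): 0→3, 1→0, 2→8, 3→5, 4→6, 5→2, 6→7, 7→4, 8→1

Verify φ preserves adjacency — for each edge of G1, its image is an edge of G2:
  (0,1) → (φ(0),φ(1)) = (0,3) ∈ E(G2) ✓
  (0,2) → (φ(0),φ(2)) = (3,8) ∈ E(G2) ✓
  (0,8) → (φ(0),φ(8)) = (1,3) ∈ E(G2) ✓
  (1,7) → (φ(1),φ(7)) = (0,4) ∈ E(G2) ✓
  (1,8) → (φ(1),φ(8)) = (0,1) ∈ E(G2) ✓
  (2,3) → (φ(2),φ(3)) = (5,8) ∈ E(G2) ✓
  (2,6) → (φ(2),φ(6)) = (7,8) ∈ E(G2) ✓
  (3,4) → (φ(3),φ(4)) = (5,6) ∈ E(G2) ✓
  (3,5) → (φ(3),φ(5)) = (2,5) ∈ E(G2) ✓
  (3,7) → (φ(3),φ(7)) = (4,5) ∈ E(G2) ✓
  (3,8) → (φ(3),φ(8)) = (1,5) ∈ E(G2) ✓
  (4,5) → (φ(4),φ(5)) = (2,6) ∈ E(G2) ✓
  (4,7) → (φ(4),φ(7)) = (4,6) ∈ E(G2) ✓
  (5,6) → (φ(5),φ(6)) = (2,7) ∈ E(G2) ✓
  (5,7) → (φ(5),φ(7)) = (2,4) ∈ E(G2) ✓
  (5,8) → (φ(5),φ(8)) = (1,2) ∈ E(G2) ✓
  (6,7) → (φ(6),φ(7)) = (4,7) ∈ E(G2) ✓
  (6,8) → (φ(6),φ(8)) = (1,7) ∈ E(G2) ✓
  (7,8) → (φ(7),φ(8)) = (1,4) ∈ E(G2) ✓
All 19 edges of G1 map to edges of G2, and |E(G1)| = |E(G2)| = 19, so φ is a bijection on edges as well as vertices. Hence G1 ≅ G2.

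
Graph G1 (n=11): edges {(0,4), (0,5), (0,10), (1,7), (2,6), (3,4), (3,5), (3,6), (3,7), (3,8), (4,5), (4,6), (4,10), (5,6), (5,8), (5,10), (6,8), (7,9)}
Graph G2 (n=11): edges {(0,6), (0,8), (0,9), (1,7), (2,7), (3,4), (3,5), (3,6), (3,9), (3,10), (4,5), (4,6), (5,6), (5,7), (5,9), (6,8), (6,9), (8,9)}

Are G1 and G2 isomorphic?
Yes, isomorphic

The graphs are isomorphic.
One valid mapping φ: V(G1) → V(G2): 0→0, 1→2, 2→10, 3→5, 4→9, 5→6, 6→3, 7→7, 8→4, 9→1, 10→8

Verify φ preserves adjacency — for each edge of G1, its image is an edge of G2:
  (0,4) → (φ(0),φ(4)) = (0,9) ∈ E(G2) ✓
  (0,5) → (φ(0),φ(5)) = (0,6) ∈ E(G2) ✓
  (0,10) → (φ(0),φ(10)) = (0,8) ∈ E(G2) ✓
  (1,7) → (φ(1),φ(7)) = (2,7) ∈ E(G2) ✓
  (2,6) → (φ(2),φ(6)) = (3,10) ∈ E(G2) ✓
  (3,4) → (φ(3),φ(4)) = (5,9) ∈ E(G2) ✓
  (3,5) → (φ(3),φ(5)) = (5,6) ∈ E(G2) ✓
  (3,6) → (φ(3),φ(6)) = (3,5) ∈ E(G2) ✓
  (3,7) → (φ(3),φ(7)) = (5,7) ∈ E(G2) ✓
  (3,8) → (φ(3),φ(8)) = (4,5) ∈ E(G2) ✓
  (4,5) → (φ(4),φ(5)) = (6,9) ∈ E(G2) ✓
  (4,6) → (φ(4),φ(6)) = (3,9) ∈ E(G2) ✓
  (4,10) → (φ(4),φ(10)) = (8,9) ∈ E(G2) ✓
  (5,6) → (φ(5),φ(6)) = (3,6) ∈ E(G2) ✓
  (5,8) → (φ(5),φ(8)) = (4,6) ∈ E(G2) ✓
  (5,10) → (φ(5),φ(10)) = (6,8) ∈ E(G2) ✓
  (6,8) → (φ(6),φ(8)) = (3,4) ∈ E(G2) ✓
  (7,9) → (φ(7),φ(9)) = (1,7) ∈ E(G2) ✓
All 18 edges of G1 map to edges of G2, and |E(G1)| = |E(G2)| = 18, so φ is a bijection on edges as well as vertices. Hence G1 ≅ G2.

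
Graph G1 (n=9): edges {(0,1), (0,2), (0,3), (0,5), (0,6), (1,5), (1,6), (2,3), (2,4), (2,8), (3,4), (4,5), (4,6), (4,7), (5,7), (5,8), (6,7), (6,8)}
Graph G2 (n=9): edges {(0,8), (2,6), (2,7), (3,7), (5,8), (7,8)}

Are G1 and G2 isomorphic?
No, not isomorphic

The graphs are NOT isomorphic.

Connected components of G1: 1 component(s) with vertex sets [[0, 1, 2, 3, 4, 5, 6, 7, 8]], sizes [9].
Connected components of G2: 3 component(s) with vertex sets [[1], [4], [0, 2, 3, 5, 6, 7, 8]], sizes [1, 1, 7].
The number of connected components (and the multiset of component sizes) is an isomorphism invariant — an isomorphism maps each component of G1 bijectively onto a component of G2. Since G1 has 1 component(s) and G2 has 3, they cannot be isomorphic.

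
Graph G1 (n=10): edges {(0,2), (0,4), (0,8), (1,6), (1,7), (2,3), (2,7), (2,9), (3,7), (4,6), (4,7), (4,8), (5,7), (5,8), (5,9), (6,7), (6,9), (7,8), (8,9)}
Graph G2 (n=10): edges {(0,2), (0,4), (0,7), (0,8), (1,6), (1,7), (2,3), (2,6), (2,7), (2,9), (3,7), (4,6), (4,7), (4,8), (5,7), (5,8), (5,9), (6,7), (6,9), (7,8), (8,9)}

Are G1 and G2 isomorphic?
No, not isomorphic

The graphs are NOT isomorphic.

Counting edges: G1 has 19 edge(s); G2 has 21 edge(s).
Edge count is an isomorphism invariant (a bijection on vertices induces a bijection on edges), so differing edge counts rule out isomorphism.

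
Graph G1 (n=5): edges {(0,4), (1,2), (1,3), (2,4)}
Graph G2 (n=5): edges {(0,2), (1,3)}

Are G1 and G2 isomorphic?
No, not isomorphic

The graphs are NOT isomorphic.

Connected components of G1: 1 component(s) with vertex sets [[0, 1, 2, 3, 4]], sizes [5].
Connected components of G2: 3 component(s) with vertex sets [[4], [0, 2], [1, 3]], sizes [1, 2, 2].
The number of connected components (and the multiset of component sizes) is an isomorphism invariant — an isomorphism maps each component of G1 bijectively onto a component of G2. Since G1 has 1 component(s) and G2 has 3, they cannot be isomorphic.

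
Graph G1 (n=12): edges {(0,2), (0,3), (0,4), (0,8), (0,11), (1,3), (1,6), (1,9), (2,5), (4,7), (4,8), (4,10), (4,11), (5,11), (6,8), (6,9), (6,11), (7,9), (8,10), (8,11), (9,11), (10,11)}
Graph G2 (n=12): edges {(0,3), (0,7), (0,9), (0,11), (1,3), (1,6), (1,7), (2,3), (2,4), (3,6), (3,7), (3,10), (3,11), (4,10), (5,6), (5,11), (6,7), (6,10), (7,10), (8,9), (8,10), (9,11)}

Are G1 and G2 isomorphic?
Yes, isomorphic

The graphs are isomorphic.
One valid mapping φ: V(G1) → V(G2): 0→10, 1→9, 2→4, 3→8, 4→6, 5→2, 6→0, 7→5, 8→7, 9→11, 10→1, 11→3

Verify φ preserves adjacency — for each edge of G1, its image is an edge of G2:
  (0,2) → (φ(0),φ(2)) = (4,10) ∈ E(G2) ✓
  (0,3) → (φ(0),φ(3)) = (8,10) ∈ E(G2) ✓
  (0,4) → (φ(0),φ(4)) = (6,10) ∈ E(G2) ✓
  (0,8) → (φ(0),φ(8)) = (7,10) ∈ E(G2) ✓
  (0,11) → (φ(0),φ(11)) = (3,10) ∈ E(G2) ✓
  (1,3) → (φ(1),φ(3)) = (8,9) ∈ E(G2) ✓
  (1,6) → (φ(1),φ(6)) = (0,9) ∈ E(G2) ✓
  (1,9) → (φ(1),φ(9)) = (9,11) ∈ E(G2) ✓
  (2,5) → (φ(2),φ(5)) = (2,4) ∈ E(G2) ✓
  (4,7) → (φ(4),φ(7)) = (5,6) ∈ E(G2) ✓
  (4,8) → (φ(4),φ(8)) = (6,7) ∈ E(G2) ✓
  (4,10) → (φ(4),φ(10)) = (1,6) ∈ E(G2) ✓
  (4,11) → (φ(4),φ(11)) = (3,6) ∈ E(G2) ✓
  (5,11) → (φ(5),φ(11)) = (2,3) ∈ E(G2) ✓
  (6,8) → (φ(6),φ(8)) = (0,7) ∈ E(G2) ✓
  (6,9) → (φ(6),φ(9)) = (0,11) ∈ E(G2) ✓
  (6,11) → (φ(6),φ(11)) = (0,3) ∈ E(G2) ✓
  (7,9) → (φ(7),φ(9)) = (5,11) ∈ E(G2) ✓
  (8,10) → (φ(8),φ(10)) = (1,7) ∈ E(G2) ✓
  (8,11) → (φ(8),φ(11)) = (3,7) ∈ E(G2) ✓
  (9,11) → (φ(9),φ(11)) = (3,11) ∈ E(G2) ✓
  (10,11) → (φ(10),φ(11)) = (1,3) ∈ E(G2) ✓
All 22 edges of G1 map to edges of G2, and |E(G1)| = |E(G2)| = 22, so φ is a bijection on edges as well as vertices. Hence G1 ≅ G2.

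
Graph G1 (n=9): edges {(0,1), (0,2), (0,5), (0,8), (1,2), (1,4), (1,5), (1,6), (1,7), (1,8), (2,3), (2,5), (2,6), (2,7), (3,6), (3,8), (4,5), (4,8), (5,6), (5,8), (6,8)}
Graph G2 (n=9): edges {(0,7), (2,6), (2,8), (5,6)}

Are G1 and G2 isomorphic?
No, not isomorphic

The graphs are NOT isomorphic.

Connected components of G1: 1 component(s) with vertex sets [[0, 1, 2, 3, 4, 5, 6, 7, 8]], sizes [9].
Connected components of G2: 5 component(s) with vertex sets [[1], [3], [4], [0, 7], [2, 5, 6, 8]], sizes [1, 1, 1, 2, 4].
The number of connected components (and the multiset of component sizes) is an isomorphism invariant — an isomorphism maps each component of G1 bijectively onto a component of G2. Since G1 has 1 component(s) and G2 has 5, they cannot be isomorphic.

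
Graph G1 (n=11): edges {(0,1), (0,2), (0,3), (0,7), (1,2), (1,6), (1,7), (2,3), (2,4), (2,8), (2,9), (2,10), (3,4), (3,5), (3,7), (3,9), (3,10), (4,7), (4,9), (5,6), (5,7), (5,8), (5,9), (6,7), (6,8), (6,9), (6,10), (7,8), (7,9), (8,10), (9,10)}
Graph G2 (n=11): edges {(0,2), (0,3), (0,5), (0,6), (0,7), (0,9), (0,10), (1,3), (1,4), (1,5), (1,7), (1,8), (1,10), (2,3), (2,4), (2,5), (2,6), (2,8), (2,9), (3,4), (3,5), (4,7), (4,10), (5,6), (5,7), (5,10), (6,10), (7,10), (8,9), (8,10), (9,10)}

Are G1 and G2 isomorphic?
Yes, isomorphic

The graphs are isomorphic.
One valid mapping φ: V(G1) → V(G2): 0→9, 1→8, 2→2, 3→0, 4→6, 5→7, 6→1, 7→10, 8→4, 9→5, 10→3

Verify φ preserves adjacency — for each edge of G1, its image is an edge of G2:
  (0,1) → (φ(0),φ(1)) = (8,9) ∈ E(G2) ✓
  (0,2) → (φ(0),φ(2)) = (2,9) ∈ E(G2) ✓
  (0,3) → (φ(0),φ(3)) = (0,9) ∈ E(G2) ✓
  (0,7) → (φ(0),φ(7)) = (9,10) ∈ E(G2) ✓
  (1,2) → (φ(1),φ(2)) = (2,8) ∈ E(G2) ✓
  (1,6) → (φ(1),φ(6)) = (1,8) ∈ E(G2) ✓
  (1,7) → (φ(1),φ(7)) = (8,10) ∈ E(G2) ✓
  (2,3) → (φ(2),φ(3)) = (0,2) ∈ E(G2) ✓
  (2,4) → (φ(2),φ(4)) = (2,6) ∈ E(G2) ✓
  (2,8) → (φ(2),φ(8)) = (2,4) ∈ E(G2) ✓
  (2,9) → (φ(2),φ(9)) = (2,5) ∈ E(G2) ✓
  (2,10) → (φ(2),φ(10)) = (2,3) ∈ E(G2) ✓
  (3,4) → (φ(3),φ(4)) = (0,6) ∈ E(G2) ✓
  (3,5) → (φ(3),φ(5)) = (0,7) ∈ E(G2) ✓
  (3,7) → (φ(3),φ(7)) = (0,10) ∈ E(G2) ✓
  (3,9) → (φ(3),φ(9)) = (0,5) ∈ E(G2) ✓
  (3,10) → (φ(3),φ(10)) = (0,3) ∈ E(G2) ✓
  (4,7) → (φ(4),φ(7)) = (6,10) ∈ E(G2) ✓
  (4,9) → (φ(4),φ(9)) = (5,6) ∈ E(G2) ✓
  (5,6) → (φ(5),φ(6)) = (1,7) ∈ E(G2) ✓
  (5,7) → (φ(5),φ(7)) = (7,10) ∈ E(G2) ✓
  (5,8) → (φ(5),φ(8)) = (4,7) ∈ E(G2) ✓
  (5,9) → (φ(5),φ(9)) = (5,7) ∈ E(G2) ✓
  (6,7) → (φ(6),φ(7)) = (1,10) ∈ E(G2) ✓
  (6,8) → (φ(6),φ(8)) = (1,4) ∈ E(G2) ✓
  (6,9) → (φ(6),φ(9)) = (1,5) ∈ E(G2) ✓
  (6,10) → (φ(6),φ(10)) = (1,3) ∈ E(G2) ✓
  (7,8) → (φ(7),φ(8)) = (4,10) ∈ E(G2) ✓
  (7,9) → (φ(7),φ(9)) = (5,10) ∈ E(G2) ✓
  (8,10) → (φ(8),φ(10)) = (3,4) ∈ E(G2) ✓
  (9,10) → (φ(9),φ(10)) = (3,5) ∈ E(G2) ✓
All 31 edges of G1 map to edges of G2, and |E(G1)| = |E(G2)| = 31, so φ is a bijection on edges as well as vertices. Hence G1 ≅ G2.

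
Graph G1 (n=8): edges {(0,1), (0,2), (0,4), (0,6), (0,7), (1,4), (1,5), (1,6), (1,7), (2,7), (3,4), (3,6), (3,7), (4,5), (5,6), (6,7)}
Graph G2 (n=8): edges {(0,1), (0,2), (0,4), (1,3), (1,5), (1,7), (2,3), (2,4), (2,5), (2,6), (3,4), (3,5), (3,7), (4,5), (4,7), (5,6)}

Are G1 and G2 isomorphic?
Yes, isomorphic

The graphs are isomorphic.
One valid mapping φ: V(G1) → V(G2): 0→5, 1→3, 2→6, 3→0, 4→1, 5→7, 6→4, 7→2

Verify φ preserves adjacency — for each edge of G1, its image is an edge of G2:
  (0,1) → (φ(0),φ(1)) = (3,5) ∈ E(G2) ✓
  (0,2) → (φ(0),φ(2)) = (5,6) ∈ E(G2) ✓
  (0,4) → (φ(0),φ(4)) = (1,5) ∈ E(G2) ✓
  (0,6) → (φ(0),φ(6)) = (4,5) ∈ E(G2) ✓
  (0,7) → (φ(0),φ(7)) = (2,5) ∈ E(G2) ✓
  (1,4) → (φ(1),φ(4)) = (1,3) ∈ E(G2) ✓
  (1,5) → (φ(1),φ(5)) = (3,7) ∈ E(G2) ✓
  (1,6) → (φ(1),φ(6)) = (3,4) ∈ E(G2) ✓
  (1,7) → (φ(1),φ(7)) = (2,3) ∈ E(G2) ✓
  (2,7) → (φ(2),φ(7)) = (2,6) ∈ E(G2) ✓
  (3,4) → (φ(3),φ(4)) = (0,1) ∈ E(G2) ✓
  (3,6) → (φ(3),φ(6)) = (0,4) ∈ E(G2) ✓
  (3,7) → (φ(3),φ(7)) = (0,2) ∈ E(G2) ✓
  (4,5) → (φ(4),φ(5)) = (1,7) ∈ E(G2) ✓
  (5,6) → (φ(5),φ(6)) = (4,7) ∈ E(G2) ✓
  (6,7) → (φ(6),φ(7)) = (2,4) ∈ E(G2) ✓
All 16 edges of G1 map to edges of G2, and |E(G1)| = |E(G2)| = 16, so φ is a bijection on edges as well as vertices. Hence G1 ≅ G2.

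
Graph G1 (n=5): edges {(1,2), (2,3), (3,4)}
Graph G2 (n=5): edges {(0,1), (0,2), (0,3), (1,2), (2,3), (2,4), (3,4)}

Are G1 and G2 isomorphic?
No, not isomorphic

The graphs are NOT isomorphic.

Counting triangles (3-cliques): G1 has 0, G2 has 3.
Triangle count is an isomorphism invariant, so differing triangle counts rule out isomorphism.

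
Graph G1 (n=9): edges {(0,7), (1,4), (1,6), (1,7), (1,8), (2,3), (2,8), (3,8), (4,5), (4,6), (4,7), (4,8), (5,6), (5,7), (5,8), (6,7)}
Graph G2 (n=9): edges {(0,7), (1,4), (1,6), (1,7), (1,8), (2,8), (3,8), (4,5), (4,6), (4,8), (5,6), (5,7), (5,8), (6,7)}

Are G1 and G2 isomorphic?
No, not isomorphic

The graphs are NOT isomorphic.

Counting edges: G1 has 16 edge(s); G2 has 14 edge(s).
Edge count is an isomorphism invariant (a bijection on vertices induces a bijection on edges), so differing edge counts rule out isomorphism.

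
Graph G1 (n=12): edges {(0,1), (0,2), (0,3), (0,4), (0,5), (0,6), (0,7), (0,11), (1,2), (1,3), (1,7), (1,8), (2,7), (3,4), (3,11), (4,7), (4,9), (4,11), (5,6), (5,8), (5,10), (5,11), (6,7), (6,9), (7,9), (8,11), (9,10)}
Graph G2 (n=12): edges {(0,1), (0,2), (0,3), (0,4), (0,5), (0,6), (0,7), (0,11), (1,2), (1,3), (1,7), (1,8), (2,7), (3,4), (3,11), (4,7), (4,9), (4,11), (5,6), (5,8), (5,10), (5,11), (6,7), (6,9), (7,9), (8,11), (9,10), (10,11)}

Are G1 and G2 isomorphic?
No, not isomorphic

The graphs are NOT isomorphic.

Counting edges: G1 has 27 edge(s); G2 has 28 edge(s).
Edge count is an isomorphism invariant (a bijection on vertices induces a bijection on edges), so differing edge counts rule out isomorphism.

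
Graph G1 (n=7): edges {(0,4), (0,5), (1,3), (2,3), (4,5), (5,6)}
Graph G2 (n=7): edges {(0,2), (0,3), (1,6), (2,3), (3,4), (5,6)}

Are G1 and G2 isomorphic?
Yes, isomorphic

The graphs are isomorphic.
One valid mapping φ: V(G1) → V(G2): 0→2, 1→5, 2→1, 3→6, 4→0, 5→3, 6→4

Verify φ preserves adjacency — for each edge of G1, its image is an edge of G2:
  (0,4) → (φ(0),φ(4)) = (0,2) ∈ E(G2) ✓
  (0,5) → (φ(0),φ(5)) = (2,3) ∈ E(G2) ✓
  (1,3) → (φ(1),φ(3)) = (5,6) ∈ E(G2) ✓
  (2,3) → (φ(2),φ(3)) = (1,6) ∈ E(G2) ✓
  (4,5) → (φ(4),φ(5)) = (0,3) ∈ E(G2) ✓
  (5,6) → (φ(5),φ(6)) = (3,4) ∈ E(G2) ✓
All 6 edges of G1 map to edges of G2, and |E(G1)| = |E(G2)| = 6, so φ is a bijection on edges as well as vertices. Hence G1 ≅ G2.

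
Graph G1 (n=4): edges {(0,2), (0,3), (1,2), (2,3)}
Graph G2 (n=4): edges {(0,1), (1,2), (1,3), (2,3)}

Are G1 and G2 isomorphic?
Yes, isomorphic

The graphs are isomorphic.
One valid mapping φ: V(G1) → V(G2): 0→3, 1→0, 2→1, 3→2

Verify φ preserves adjacency — for each edge of G1, its image is an edge of G2:
  (0,2) → (φ(0),φ(2)) = (1,3) ∈ E(G2) ✓
  (0,3) → (φ(0),φ(3)) = (2,3) ∈ E(G2) ✓
  (1,2) → (φ(1),φ(2)) = (0,1) ∈ E(G2) ✓
  (2,3) → (φ(2),φ(3)) = (1,2) ∈ E(G2) ✓
All 4 edges of G1 map to edges of G2, and |E(G1)| = |E(G2)| = 4, so φ is a bijection on edges as well as vertices. Hence G1 ≅ G2.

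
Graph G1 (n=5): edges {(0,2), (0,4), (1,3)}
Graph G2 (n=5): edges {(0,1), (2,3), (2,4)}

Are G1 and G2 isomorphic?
Yes, isomorphic

The graphs are isomorphic.
One valid mapping φ: V(G1) → V(G2): 0→2, 1→1, 2→4, 3→0, 4→3

Verify φ preserves adjacency — for each edge of G1, its image is an edge of G2:
  (0,2) → (φ(0),φ(2)) = (2,4) ∈ E(G2) ✓
  (0,4) → (φ(0),φ(4)) = (2,3) ∈ E(G2) ✓
  (1,3) → (φ(1),φ(3)) = (0,1) ∈ E(G2) ✓
All 3 edges of G1 map to edges of G2, and |E(G1)| = |E(G2)| = 3, so φ is a bijection on edges as well as vertices. Hence G1 ≅ G2.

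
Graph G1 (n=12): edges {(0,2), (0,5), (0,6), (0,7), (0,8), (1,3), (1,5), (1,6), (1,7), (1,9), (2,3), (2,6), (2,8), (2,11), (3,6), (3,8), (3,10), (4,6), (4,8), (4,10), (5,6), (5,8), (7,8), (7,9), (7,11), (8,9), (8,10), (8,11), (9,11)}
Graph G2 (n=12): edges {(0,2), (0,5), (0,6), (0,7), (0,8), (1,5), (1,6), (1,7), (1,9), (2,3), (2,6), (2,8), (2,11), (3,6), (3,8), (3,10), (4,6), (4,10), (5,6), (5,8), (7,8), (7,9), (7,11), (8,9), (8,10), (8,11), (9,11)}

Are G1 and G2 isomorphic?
No, not isomorphic

The graphs are NOT isomorphic.

Counting edges: G1 has 29 edge(s); G2 has 27 edge(s).
Edge count is an isomorphism invariant (a bijection on vertices induces a bijection on edges), so differing edge counts rule out isomorphism.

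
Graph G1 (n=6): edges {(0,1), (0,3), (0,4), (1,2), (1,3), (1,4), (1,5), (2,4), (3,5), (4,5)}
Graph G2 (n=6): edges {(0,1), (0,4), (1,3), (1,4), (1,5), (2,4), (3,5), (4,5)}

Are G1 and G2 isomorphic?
No, not isomorphic

The graphs are NOT isomorphic.

Counting edges: G1 has 10 edge(s); G2 has 8 edge(s).
Edge count is an isomorphism invariant (a bijection on vertices induces a bijection on edges), so differing edge counts rule out isomorphism.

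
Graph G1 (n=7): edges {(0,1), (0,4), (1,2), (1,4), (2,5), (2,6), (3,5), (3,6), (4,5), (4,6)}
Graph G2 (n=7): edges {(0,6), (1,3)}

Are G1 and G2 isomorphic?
No, not isomorphic

The graphs are NOT isomorphic.

Connected components of G1: 1 component(s) with vertex sets [[0, 1, 2, 3, 4, 5, 6]], sizes [7].
Connected components of G2: 5 component(s) with vertex sets [[2], [4], [5], [0, 6], [1, 3]], sizes [1, 1, 1, 2, 2].
The number of connected components (and the multiset of component sizes) is an isomorphism invariant — an isomorphism maps each component of G1 bijectively onto a component of G2. Since G1 has 1 component(s) and G2 has 5, they cannot be isomorphic.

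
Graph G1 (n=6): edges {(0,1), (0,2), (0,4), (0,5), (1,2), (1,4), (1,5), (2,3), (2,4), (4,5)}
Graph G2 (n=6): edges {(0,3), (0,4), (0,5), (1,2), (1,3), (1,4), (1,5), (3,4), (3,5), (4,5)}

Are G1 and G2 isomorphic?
Yes, isomorphic

The graphs are isomorphic.
One valid mapping φ: V(G1) → V(G2): 0→5, 1→3, 2→1, 3→2, 4→4, 5→0

Verify φ preserves adjacency — for each edge of G1, its image is an edge of G2:
  (0,1) → (φ(0),φ(1)) = (3,5) ∈ E(G2) ✓
  (0,2) → (φ(0),φ(2)) = (1,5) ∈ E(G2) ✓
  (0,4) → (φ(0),φ(4)) = (4,5) ∈ E(G2) ✓
  (0,5) → (φ(0),φ(5)) = (0,5) ∈ E(G2) ✓
  (1,2) → (φ(1),φ(2)) = (1,3) ∈ E(G2) ✓
  (1,4) → (φ(1),φ(4)) = (3,4) ∈ E(G2) ✓
  (1,5) → (φ(1),φ(5)) = (0,3) ∈ E(G2) ✓
  (2,3) → (φ(2),φ(3)) = (1,2) ∈ E(G2) ✓
  (2,4) → (φ(2),φ(4)) = (1,4) ∈ E(G2) ✓
  (4,5) → (φ(4),φ(5)) = (0,4) ∈ E(G2) ✓
All 10 edges of G1 map to edges of G2, and |E(G1)| = |E(G2)| = 10, so φ is a bijection on edges as well as vertices. Hence G1 ≅ G2.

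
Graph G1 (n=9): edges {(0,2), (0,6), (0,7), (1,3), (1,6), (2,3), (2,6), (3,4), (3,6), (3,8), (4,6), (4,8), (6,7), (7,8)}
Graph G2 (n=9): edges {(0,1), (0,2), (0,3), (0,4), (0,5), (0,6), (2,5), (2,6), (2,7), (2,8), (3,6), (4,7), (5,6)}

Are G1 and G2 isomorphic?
No, not isomorphic

The graphs are NOT isomorphic.

Connected components of G1: 2 component(s) with vertex sets [[5], [0, 1, 2, 3, 4, 6, 7, 8]], sizes [1, 8].
Connected components of G2: 1 component(s) with vertex sets [[0, 1, 2, 3, 4, 5, 6, 7, 8]], sizes [9].
The number of connected components (and the multiset of component sizes) is an isomorphism invariant — an isomorphism maps each component of G1 bijectively onto a component of G2. Since G1 has 2 component(s) and G2 has 1, they cannot be isomorphic.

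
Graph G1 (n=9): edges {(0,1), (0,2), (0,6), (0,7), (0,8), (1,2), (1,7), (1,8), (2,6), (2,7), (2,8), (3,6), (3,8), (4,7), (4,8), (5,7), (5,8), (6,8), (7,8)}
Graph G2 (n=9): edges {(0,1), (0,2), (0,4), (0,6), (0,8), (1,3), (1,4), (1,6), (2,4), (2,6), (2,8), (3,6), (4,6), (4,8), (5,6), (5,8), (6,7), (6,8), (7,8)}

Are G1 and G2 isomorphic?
Yes, isomorphic

The graphs are isomorphic.
One valid mapping φ: V(G1) → V(G2): 0→0, 1→2, 2→4, 3→3, 4→5, 5→7, 6→1, 7→8, 8→6

Verify φ preserves adjacency — for each edge of G1, its image is an edge of G2:
  (0,1) → (φ(0),φ(1)) = (0,2) ∈ E(G2) ✓
  (0,2) → (φ(0),φ(2)) = (0,4) ∈ E(G2) ✓
  (0,6) → (φ(0),φ(6)) = (0,1) ∈ E(G2) ✓
  (0,7) → (φ(0),φ(7)) = (0,8) ∈ E(G2) ✓
  (0,8) → (φ(0),φ(8)) = (0,6) ∈ E(G2) ✓
  (1,2) → (φ(1),φ(2)) = (2,4) ∈ E(G2) ✓
  (1,7) → (φ(1),φ(7)) = (2,8) ∈ E(G2) ✓
  (1,8) → (φ(1),φ(8)) = (2,6) ∈ E(G2) ✓
  (2,6) → (φ(2),φ(6)) = (1,4) ∈ E(G2) ✓
  (2,7) → (φ(2),φ(7)) = (4,8) ∈ E(G2) ✓
  (2,8) → (φ(2),φ(8)) = (4,6) ∈ E(G2) ✓
  (3,6) → (φ(3),φ(6)) = (1,3) ∈ E(G2) ✓
  (3,8) → (φ(3),φ(8)) = (3,6) ∈ E(G2) ✓
  (4,7) → (φ(4),φ(7)) = (5,8) ∈ E(G2) ✓
  (4,8) → (φ(4),φ(8)) = (5,6) ∈ E(G2) ✓
  (5,7) → (φ(5),φ(7)) = (7,8) ∈ E(G2) ✓
  (5,8) → (φ(5),φ(8)) = (6,7) ∈ E(G2) ✓
  (6,8) → (φ(6),φ(8)) = (1,6) ∈ E(G2) ✓
  (7,8) → (φ(7),φ(8)) = (6,8) ∈ E(G2) ✓
All 19 edges of G1 map to edges of G2, and |E(G1)| = |E(G2)| = 19, so φ is a bijection on edges as well as vertices. Hence G1 ≅ G2.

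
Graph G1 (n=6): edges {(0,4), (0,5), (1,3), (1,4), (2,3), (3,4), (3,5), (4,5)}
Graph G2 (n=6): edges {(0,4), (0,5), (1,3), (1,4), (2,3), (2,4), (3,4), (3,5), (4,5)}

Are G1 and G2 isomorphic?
No, not isomorphic

The graphs are NOT isomorphic.

Counting edges: G1 has 8 edge(s); G2 has 9 edge(s).
Edge count is an isomorphism invariant (a bijection on vertices induces a bijection on edges), so differing edge counts rule out isomorphism.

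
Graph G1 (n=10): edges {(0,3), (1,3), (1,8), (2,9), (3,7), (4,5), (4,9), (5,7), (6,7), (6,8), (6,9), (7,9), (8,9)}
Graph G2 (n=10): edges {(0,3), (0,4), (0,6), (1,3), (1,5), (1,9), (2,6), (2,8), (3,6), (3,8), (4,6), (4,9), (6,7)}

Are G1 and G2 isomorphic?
Yes, isomorphic

The graphs are isomorphic.
One valid mapping φ: V(G1) → V(G2): 0→5, 1→9, 2→7, 3→1, 4→2, 5→8, 6→0, 7→3, 8→4, 9→6

Verify φ preserves adjacency — for each edge of G1, its image is an edge of G2:
  (0,3) → (φ(0),φ(3)) = (1,5) ∈ E(G2) ✓
  (1,3) → (φ(1),φ(3)) = (1,9) ∈ E(G2) ✓
  (1,8) → (φ(1),φ(8)) = (4,9) ∈ E(G2) ✓
  (2,9) → (φ(2),φ(9)) = (6,7) ∈ E(G2) ✓
  (3,7) → (φ(3),φ(7)) = (1,3) ∈ E(G2) ✓
  (4,5) → (φ(4),φ(5)) = (2,8) ∈ E(G2) ✓
  (4,9) → (φ(4),φ(9)) = (2,6) ∈ E(G2) ✓
  (5,7) → (φ(5),φ(7)) = (3,8) ∈ E(G2) ✓
  (6,7) → (φ(6),φ(7)) = (0,3) ∈ E(G2) ✓
  (6,8) → (φ(6),φ(8)) = (0,4) ∈ E(G2) ✓
  (6,9) → (φ(6),φ(9)) = (0,6) ∈ E(G2) ✓
  (7,9) → (φ(7),φ(9)) = (3,6) ∈ E(G2) ✓
  (8,9) → (φ(8),φ(9)) = (4,6) ∈ E(G2) ✓
All 13 edges of G1 map to edges of G2, and |E(G1)| = |E(G2)| = 13, so φ is a bijection on edges as well as vertices. Hence G1 ≅ G2.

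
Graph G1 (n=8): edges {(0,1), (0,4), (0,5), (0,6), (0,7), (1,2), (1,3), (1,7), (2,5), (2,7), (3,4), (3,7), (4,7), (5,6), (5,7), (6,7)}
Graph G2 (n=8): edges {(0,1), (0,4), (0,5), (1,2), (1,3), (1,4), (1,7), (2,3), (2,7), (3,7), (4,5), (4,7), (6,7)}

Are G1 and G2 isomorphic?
No, not isomorphic

The graphs are NOT isomorphic.

Counting triangles (3-cliques): G1 has 10, G2 has 7.
Triangle count is an isomorphism invariant, so differing triangle counts rule out isomorphism.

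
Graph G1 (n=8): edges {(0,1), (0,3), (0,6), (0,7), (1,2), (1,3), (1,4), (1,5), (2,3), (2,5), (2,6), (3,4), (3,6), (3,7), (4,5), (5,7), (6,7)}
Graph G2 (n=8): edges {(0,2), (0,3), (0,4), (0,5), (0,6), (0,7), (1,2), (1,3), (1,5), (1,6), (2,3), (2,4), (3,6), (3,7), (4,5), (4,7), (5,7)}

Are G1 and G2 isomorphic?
Yes, isomorphic

The graphs are isomorphic.
One valid mapping φ: V(G1) → V(G2): 0→7, 1→3, 2→2, 3→0, 4→6, 5→1, 6→4, 7→5

Verify φ preserves adjacency — for each edge of G1, its image is an edge of G2:
  (0,1) → (φ(0),φ(1)) = (3,7) ∈ E(G2) ✓
  (0,3) → (φ(0),φ(3)) = (0,7) ∈ E(G2) ✓
  (0,6) → (φ(0),φ(6)) = (4,7) ∈ E(G2) ✓
  (0,7) → (φ(0),φ(7)) = (5,7) ∈ E(G2) ✓
  (1,2) → (φ(1),φ(2)) = (2,3) ∈ E(G2) ✓
  (1,3) → (φ(1),φ(3)) = (0,3) ∈ E(G2) ✓
  (1,4) → (φ(1),φ(4)) = (3,6) ∈ E(G2) ✓
  (1,5) → (φ(1),φ(5)) = (1,3) ∈ E(G2) ✓
  (2,3) → (φ(2),φ(3)) = (0,2) ∈ E(G2) ✓
  (2,5) → (φ(2),φ(5)) = (1,2) ∈ E(G2) ✓
  (2,6) → (φ(2),φ(6)) = (2,4) ∈ E(G2) ✓
  (3,4) → (φ(3),φ(4)) = (0,6) ∈ E(G2) ✓
  (3,6) → (φ(3),φ(6)) = (0,4) ∈ E(G2) ✓
  (3,7) → (φ(3),φ(7)) = (0,5) ∈ E(G2) ✓
  (4,5) → (φ(4),φ(5)) = (1,6) ∈ E(G2) ✓
  (5,7) → (φ(5),φ(7)) = (1,5) ∈ E(G2) ✓
  (6,7) → (φ(6),φ(7)) = (4,5) ∈ E(G2) ✓
All 17 edges of G1 map to edges of G2, and |E(G1)| = |E(G2)| = 17, so φ is a bijection on edges as well as vertices. Hence G1 ≅ G2.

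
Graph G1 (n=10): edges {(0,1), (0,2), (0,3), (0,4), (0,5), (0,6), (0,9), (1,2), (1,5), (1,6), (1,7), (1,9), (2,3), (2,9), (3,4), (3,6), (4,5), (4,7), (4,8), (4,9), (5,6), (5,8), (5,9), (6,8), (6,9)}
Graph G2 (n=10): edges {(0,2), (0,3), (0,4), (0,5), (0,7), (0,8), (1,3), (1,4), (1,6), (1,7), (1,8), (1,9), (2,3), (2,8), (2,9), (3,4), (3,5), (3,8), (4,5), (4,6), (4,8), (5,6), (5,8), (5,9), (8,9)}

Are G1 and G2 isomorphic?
Yes, isomorphic

The graphs are isomorphic.
One valid mapping φ: V(G1) → V(G2): 0→8, 1→0, 2→2, 3→9, 4→1, 5→4, 6→5, 7→7, 8→6, 9→3

Verify φ preserves adjacency — for each edge of G1, its image is an edge of G2:
  (0,1) → (φ(0),φ(1)) = (0,8) ∈ E(G2) ✓
  (0,2) → (φ(0),φ(2)) = (2,8) ∈ E(G2) ✓
  (0,3) → (φ(0),φ(3)) = (8,9) ∈ E(G2) ✓
  (0,4) → (φ(0),φ(4)) = (1,8) ∈ E(G2) ✓
  (0,5) → (φ(0),φ(5)) = (4,8) ∈ E(G2) ✓
  (0,6) → (φ(0),φ(6)) = (5,8) ∈ E(G2) ✓
  (0,9) → (φ(0),φ(9)) = (3,8) ∈ E(G2) ✓
  (1,2) → (φ(1),φ(2)) = (0,2) ∈ E(G2) ✓
  (1,5) → (φ(1),φ(5)) = (0,4) ∈ E(G2) ✓
  (1,6) → (φ(1),φ(6)) = (0,5) ∈ E(G2) ✓
  (1,7) → (φ(1),φ(7)) = (0,7) ∈ E(G2) ✓
  (1,9) → (φ(1),φ(9)) = (0,3) ∈ E(G2) ✓
  (2,3) → (φ(2),φ(3)) = (2,9) ∈ E(G2) ✓
  (2,9) → (φ(2),φ(9)) = (2,3) ∈ E(G2) ✓
  (3,4) → (φ(3),φ(4)) = (1,9) ∈ E(G2) ✓
  (3,6) → (φ(3),φ(6)) = (5,9) ∈ E(G2) ✓
  (4,5) → (φ(4),φ(5)) = (1,4) ∈ E(G2) ✓
  (4,7) → (φ(4),φ(7)) = (1,7) ∈ E(G2) ✓
  (4,8) → (φ(4),φ(8)) = (1,6) ∈ E(G2) ✓
  (4,9) → (φ(4),φ(9)) = (1,3) ∈ E(G2) ✓
  (5,6) → (φ(5),φ(6)) = (4,5) ∈ E(G2) ✓
  (5,8) → (φ(5),φ(8)) = (4,6) ∈ E(G2) ✓
  (5,9) → (φ(5),φ(9)) = (3,4) ∈ E(G2) ✓
  (6,8) → (φ(6),φ(8)) = (5,6) ∈ E(G2) ✓
  (6,9) → (φ(6),φ(9)) = (3,5) ∈ E(G2) ✓
All 25 edges of G1 map to edges of G2, and |E(G1)| = |E(G2)| = 25, so φ is a bijection on edges as well as vertices. Hence G1 ≅ G2.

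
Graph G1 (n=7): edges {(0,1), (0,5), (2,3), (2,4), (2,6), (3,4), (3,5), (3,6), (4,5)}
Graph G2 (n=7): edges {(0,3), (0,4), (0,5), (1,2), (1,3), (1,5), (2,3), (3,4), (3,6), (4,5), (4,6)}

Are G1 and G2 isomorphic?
No, not isomorphic

The graphs are NOT isomorphic.

Degrees in G1: deg(0)=2, deg(1)=1, deg(2)=3, deg(3)=4, deg(4)=3, deg(5)=3, deg(6)=2.
Sorted degree sequence of G1: [4, 3, 3, 3, 2, 2, 1].
Degrees in G2: deg(0)=3, deg(1)=3, deg(2)=2, deg(3)=5, deg(4)=4, deg(5)=3, deg(6)=2.
Sorted degree sequence of G2: [5, 4, 3, 3, 3, 2, 2].
The (sorted) degree sequence is an isomorphism invariant, so since G1 and G2 have different degree sequences they cannot be isomorphic.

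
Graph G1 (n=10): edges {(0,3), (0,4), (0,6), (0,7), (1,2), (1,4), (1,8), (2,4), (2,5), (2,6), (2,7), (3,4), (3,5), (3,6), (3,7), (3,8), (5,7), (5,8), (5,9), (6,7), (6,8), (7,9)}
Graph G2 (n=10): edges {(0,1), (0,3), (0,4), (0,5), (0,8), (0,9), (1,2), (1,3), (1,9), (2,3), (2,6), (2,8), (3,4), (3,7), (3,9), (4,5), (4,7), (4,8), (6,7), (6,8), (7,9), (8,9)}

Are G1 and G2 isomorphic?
Yes, isomorphic

The graphs are isomorphic.
One valid mapping φ: V(G1) → V(G2): 0→1, 1→6, 2→8, 3→3, 4→2, 5→4, 6→9, 7→0, 8→7, 9→5

Verify φ preserves adjacency — for each edge of G1, its image is an edge of G2:
  (0,3) → (φ(0),φ(3)) = (1,3) ∈ E(G2) ✓
  (0,4) → (φ(0),φ(4)) = (1,2) ∈ E(G2) ✓
  (0,6) → (φ(0),φ(6)) = (1,9) ∈ E(G2) ✓
  (0,7) → (φ(0),φ(7)) = (0,1) ∈ E(G2) ✓
  (1,2) → (φ(1),φ(2)) = (6,8) ∈ E(G2) ✓
  (1,4) → (φ(1),φ(4)) = (2,6) ∈ E(G2) ✓
  (1,8) → (φ(1),φ(8)) = (6,7) ∈ E(G2) ✓
  (2,4) → (φ(2),φ(4)) = (2,8) ∈ E(G2) ✓
  (2,5) → (φ(2),φ(5)) = (4,8) ∈ E(G2) ✓
  (2,6) → (φ(2),φ(6)) = (8,9) ∈ E(G2) ✓
  (2,7) → (φ(2),φ(7)) = (0,8) ∈ E(G2) ✓
  (3,4) → (φ(3),φ(4)) = (2,3) ∈ E(G2) ✓
  (3,5) → (φ(3),φ(5)) = (3,4) ∈ E(G2) ✓
  (3,6) → (φ(3),φ(6)) = (3,9) ∈ E(G2) ✓
  (3,7) → (φ(3),φ(7)) = (0,3) ∈ E(G2) ✓
  (3,8) → (φ(3),φ(8)) = (3,7) ∈ E(G2) ✓
  (5,7) → (φ(5),φ(7)) = (0,4) ∈ E(G2) ✓
  (5,8) → (φ(5),φ(8)) = (4,7) ∈ E(G2) ✓
  (5,9) → (φ(5),φ(9)) = (4,5) ∈ E(G2) ✓
  (6,7) → (φ(6),φ(7)) = (0,9) ∈ E(G2) ✓
  (6,8) → (φ(6),φ(8)) = (7,9) ∈ E(G2) ✓
  (7,9) → (φ(7),φ(9)) = (0,5) ∈ E(G2) ✓
All 22 edges of G1 map to edges of G2, and |E(G1)| = |E(G2)| = 22, so φ is a bijection on edges as well as vertices. Hence G1 ≅ G2.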